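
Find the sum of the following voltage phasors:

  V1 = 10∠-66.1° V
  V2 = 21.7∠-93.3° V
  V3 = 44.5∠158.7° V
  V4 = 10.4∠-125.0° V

Step 1 — Convert each phasor to rectangular form:
  V1 = 10·(cos(-66.1°) + j·sin(-66.1°)) = 4.051 - j9.143 V
  V2 = 21.7·(cos(-93.3°) + j·sin(-93.3°)) = -1.249 - j21.66 V
  V3 = 44.5·(cos(158.7°) + j·sin(158.7°)) = -41.46 + j16.16 V
  V4 = 10.4·(cos(-125.0°) + j·sin(-125.0°)) = -5.965 - j8.519 V
Step 2 — Sum components: V_total = -44.62 - j23.16 V.
Step 3 — Convert to polar: |V_total| = 50.28 V, ∠V_total = -152.6°.

V_total = 50.28∠-152.6° V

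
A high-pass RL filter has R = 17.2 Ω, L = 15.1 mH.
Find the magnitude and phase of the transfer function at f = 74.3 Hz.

Step 1 — Angular frequency: ω = 2π·74.3 = 466.8 rad/s.
Step 2 — Transfer function: H(jω) = jωL/(R + jωL).
Step 3 — Numerator jωL = j·7.049; denominator R + jωL = 17.2 + j7.049.
Step 4 — H = 0.1438 + j0.3509.
Step 5 — Magnitude: |H| = 0.3792 (-8.4 dB); phase: φ = 67.7°.

|H| = 0.3792 (-8.4 dB), φ = 67.7°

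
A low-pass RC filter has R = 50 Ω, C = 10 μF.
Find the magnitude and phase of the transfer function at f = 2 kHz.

Step 1 — Angular frequency: ω = 2π·2000 = 1.257e+04 rad/s.
Step 2 — Transfer function: H(jω) = 1/(1 + jωRC).
Step 3 — Denominator: 1 + jωRC = 1 + j·1.257e+04·50·1e-05 = 1 + j6.283.
Step 4 — H = 0.0247 - j0.1552.
Step 5 — Magnitude: |H| = 0.1572 (-16.1 dB); phase: φ = -81.0°.

|H| = 0.1572 (-16.1 dB), φ = -81.0°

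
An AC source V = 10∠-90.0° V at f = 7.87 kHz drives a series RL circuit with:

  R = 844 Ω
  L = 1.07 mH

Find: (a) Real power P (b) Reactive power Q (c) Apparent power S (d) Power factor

Step 1 — Angular frequency: ω = 2π·f = 2π·7870 = 4.945e+04 rad/s.
Step 2 — Component impedances:
  R: Z = R = 844 Ω
  L: Z = jωL = j·4.945e+04·0.00107 = 0 + j52.91 Ω
Step 3 — Series combination: Z_total = R + L = 844 + j52.91 Ω = 845.7∠3.6° Ω.
Step 4 — Source phasor: V = 10∠-90.0° V = 0 - j10 V.
Step 5 — Current: I = V / Z = -0.0007399 - j0.0118 A = 0.01183∠-93.6° A.
Step 6 — Complex power: S = V·I* = 0.118 + j0.007399 VA.
Step 7 — Real power: P = Re(S) = 0.118 W.
Step 8 — Reactive power: Q = Im(S) = 0.007399 VAR.
Step 9 — Apparent power: |S| = 0.1183 VA.
Step 10 — Power factor: PF = P/|S| = 0.998 (lagging).

(a) P = 0.118 W  (b) Q = 0.007399 VAR  (c) S = 0.1183 VA  (d) PF = 0.998 (lagging)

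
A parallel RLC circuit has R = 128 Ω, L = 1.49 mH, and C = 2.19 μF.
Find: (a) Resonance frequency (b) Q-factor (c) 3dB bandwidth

Step 1 — Resonance: ω₀ = 1/√(LC) = 1/√(0.00149·2.19e-06) = 1.751e+04 rad/s.
Step 2 — f₀ = ω₀/(2π) = 2786 Hz.
Step 3 — Parallel Q: Q = R/(ω₀L) = 128/(1.751e+04·0.00149) = 4.907.
Step 4 — Bandwidth: Δω = ω₀/Q = 3567 rad/s; BW = Δω/(2π) = 567.8 Hz.

(a) f₀ = 2786 Hz  (b) Q = 4.907  (c) BW = 567.8 Hz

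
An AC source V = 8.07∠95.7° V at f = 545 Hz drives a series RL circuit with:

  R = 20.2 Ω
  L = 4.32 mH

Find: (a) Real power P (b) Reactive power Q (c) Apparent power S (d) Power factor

Step 1 — Angular frequency: ω = 2π·f = 2π·545 = 3424 rad/s.
Step 2 — Component impedances:
  R: Z = R = 20.2 Ω
  L: Z = jωL = j·3424·0.00432 = 0 + j14.79 Ω
Step 3 — Series combination: Z_total = R + L = 20.2 + j14.79 Ω = 25.04∠36.2° Ω.
Step 4 — Source phasor: V = 8.07∠95.7° V = -0.8015 + j8.03 V.
Step 5 — Current: I = V / Z = 0.1637 + j0.2777 A = 0.3223∠59.5° A.
Step 6 — Complex power: S = V·I* = 2.099 + j1.537 VA.
Step 7 — Real power: P = Re(S) = 2.099 W.
Step 8 — Reactive power: Q = Im(S) = 1.537 VAR.
Step 9 — Apparent power: |S| = 2.601 VA.
Step 10 — Power factor: PF = P/|S| = 0.8068 (lagging).

(a) P = 2.099 W  (b) Q = 1.537 VAR  (c) S = 2.601 VA  (d) PF = 0.8068 (lagging)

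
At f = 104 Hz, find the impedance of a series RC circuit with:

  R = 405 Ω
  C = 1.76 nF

Step 1 — Angular frequency: ω = 2π·f = 2π·104 = 653.5 rad/s.
Step 2 — Component impedances:
  R: Z = R = 405 Ω
  C: Z = 1/(jωC) = -j/(ω·C) = 0 - j8.695e+05 Ω
Step 3 — Series combination: Z_total = R + C = 405 - j8.695e+05 Ω = 8.695e+05∠-90.0° Ω.

Z = 405 - j8.695e+05 Ω = 8.695e+05∠-90.0° Ω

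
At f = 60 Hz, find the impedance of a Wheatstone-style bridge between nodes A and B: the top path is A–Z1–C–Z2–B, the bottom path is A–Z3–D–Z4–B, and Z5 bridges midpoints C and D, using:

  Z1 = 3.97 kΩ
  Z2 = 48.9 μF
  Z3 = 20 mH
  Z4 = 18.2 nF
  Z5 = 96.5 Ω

Step 1 — Angular frequency: ω = 2π·f = 2π·60 = 377 rad/s.
Step 2 — Component impedances:
  Z1: Z = R = 3970 Ω
  Z2: Z = 1/(jωC) = -j/(ω·C) = 0 - j54.25 Ω
  Z3: Z = jωL = j·377·0.02 = 0 + j7.54 Ω
  Z4: Z = 1/(jωC) = -j/(ω·C) = 0 - j1.457e+05 Ω
  Z5: Z = R = 96.5 Ω
Step 3 — Bridge requires nodal analysis (the Z5 bridge couples midpoints C and D, so the two paths cannot be reduced to a simple series/parallel combination). Setting node B to ground and injecting 1 A at node A, the 3-node admittance system at A, C, D solves to V_A = Z_AB = 94.15 - j47.1 Ω = 105.3∠-26.6° Ω.

Z = 94.15 - j47.1 Ω = 105.3∠-26.6° Ω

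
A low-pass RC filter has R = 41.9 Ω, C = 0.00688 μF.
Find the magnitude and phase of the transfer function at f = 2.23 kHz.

Step 1 — Angular frequency: ω = 2π·2230 = 1.401e+04 rad/s.
Step 2 — Transfer function: H(jω) = 1/(1 + jωRC).
Step 3 — Denominator: 1 + jωRC = 1 + j·1.401e+04·41.9·6.88e-09 = 1 + j0.004039.
Step 4 — H = 1 - j0.004039.
Step 5 — Magnitude: |H| = 1 (-0.0 dB); phase: φ = -0.2°.

|H| = 1 (-0.0 dB), φ = -0.2°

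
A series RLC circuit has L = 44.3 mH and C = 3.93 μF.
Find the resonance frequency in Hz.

Step 1 — Resonance condition Im(Z)=0 gives ω₀ = 1/√(LC).
Step 2 — ω₀ = 1/√(0.0443·3.93e-06) = 2397 rad/s.
Step 3 — f₀ = ω₀/(2π) = 381.4 Hz.

f₀ = 381.4 Hz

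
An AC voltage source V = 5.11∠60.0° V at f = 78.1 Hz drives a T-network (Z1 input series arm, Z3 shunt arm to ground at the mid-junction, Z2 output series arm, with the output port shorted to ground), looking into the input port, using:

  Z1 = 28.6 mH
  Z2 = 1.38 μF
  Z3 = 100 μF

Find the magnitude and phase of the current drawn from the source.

Step 1 — Angular frequency: ω = 2π·f = 2π·78.1 = 490.7 rad/s.
Step 2 — Component impedances:
  Z1: Z = jωL = j·490.7·0.0286 = 0 + j14.03 Ω
  Z2: Z = 1/(jωC) = -j/(ω·C) = 0 - j1477 Ω
  Z3: Z = 1/(jωC) = -j/(ω·C) = 0 - j20.38 Ω
Step 3 — With the output port shorted to ground, the output series arm Z2 runs from the junction to ground; the shunt arm Z3 also runs from the junction to ground. They appear in parallel: Z3 || Z2 = 0 - j20.1 Ω.
Step 4 — Series with input arm Z1: Z_in = Z1 + (Z3 || Z2) = 0 - j6.066 Ω = 6.066∠-90.0° Ω.
Step 5 — Source phasor: V = 5.11∠60.0° V = 2.555 + j4.425 V.
Step 6 — Ohm's law: I = V / Z_total = (2.555 + j4.425) / (0 - j6.066) = -0.7295 + j0.4212 A.
Step 7 — Convert to polar: |I| = 0.8423 A, ∠I = 150.0°.

I = 0.8423∠150.0° A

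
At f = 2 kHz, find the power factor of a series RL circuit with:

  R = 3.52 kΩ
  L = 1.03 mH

Step 1 — Angular frequency: ω = 2π·f = 2π·2000 = 1.257e+04 rad/s.
Step 2 — Component impedances:
  R: Z = R = 3520 Ω
  L: Z = jωL = j·1.257e+04·0.00103 = 0 + j12.94 Ω
Step 3 — Series combination: Z_total = R + L = 3520 + j12.94 Ω = 3520∠0.2° Ω.
Step 4 — Power factor: PF = cos(φ) = Re(Z)/|Z| = 3520/3520 = 1.
Step 5 — Type: Im(Z) = 12.94 ⇒ lagging (phase φ = 0.2°).

PF = 1 (lagging, φ = 0.2°)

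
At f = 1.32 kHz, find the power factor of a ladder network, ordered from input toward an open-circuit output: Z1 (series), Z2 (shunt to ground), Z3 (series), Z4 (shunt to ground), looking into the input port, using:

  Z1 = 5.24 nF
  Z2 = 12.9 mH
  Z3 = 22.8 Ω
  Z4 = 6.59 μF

Step 1 — Angular frequency: ω = 2π·f = 2π·1320 = 8294 rad/s.
Step 2 — Component impedances:
  Z1: Z = 1/(jωC) = -j/(ω·C) = 0 - j2.301e+04 Ω
  Z2: Z = jωL = j·8294·0.0129 = 0 + j107 Ω
  Z3: Z = R = 22.8 Ω
  Z4: Z = 1/(jωC) = -j/(ω·C) = 0 - j18.3 Ω
Step 3 — Ladder network (open output): work backward from the far end, alternating series and parallel combinations. Z_in = 31.12 - j2.302e+04 Ω = 2.302e+04∠-89.9° Ω.
Step 4 — Power factor: PF = cos(φ) = Re(Z)/|Z| = 31.12/2.302e+04 = 0.001352.
Step 5 — Type: Im(Z) = -2.302e+04 ⇒ leading (phase φ = -89.9°).

PF = 0.001352 (leading, φ = -89.9°)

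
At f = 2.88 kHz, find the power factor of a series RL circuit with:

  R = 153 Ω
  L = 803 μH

Step 1 — Angular frequency: ω = 2π·f = 2π·2880 = 1.81e+04 rad/s.
Step 2 — Component impedances:
  R: Z = R = 153 Ω
  L: Z = jωL = j·1.81e+04·0.000803 = 0 + j14.53 Ω
Step 3 — Series combination: Z_total = R + L = 153 + j14.53 Ω = 153.7∠5.4° Ω.
Step 4 — Power factor: PF = cos(φ) = Re(Z)/|Z| = 153/153.69 = 0.9955.
Step 5 — Type: Im(Z) = 14.53 ⇒ lagging (phase φ = 5.4°).

PF = 0.9955 (lagging, φ = 5.4°)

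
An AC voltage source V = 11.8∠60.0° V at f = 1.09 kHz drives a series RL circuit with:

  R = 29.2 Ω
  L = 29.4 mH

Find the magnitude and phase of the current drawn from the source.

Step 1 — Angular frequency: ω = 2π·f = 2π·1090 = 6849 rad/s.
Step 2 — Component impedances:
  R: Z = R = 29.2 Ω
  L: Z = jωL = j·6849·0.0294 = 0 + j201.4 Ω
Step 3 — Series combination: Z_total = R + L = 29.2 + j201.4 Ω = 203.5∠81.7° Ω.
Step 4 — Source phasor: V = 11.8∠60.0° V = 5.9 + j10.22 V.
Step 5 — Ohm's law: I = V / Z_total = (5.9 + j10.22) / (29.2 + j201.4) = 0.05387 - j0.02149 A.
Step 6 — Convert to polar: |I| = 0.058 A, ∠I = -21.7°.

I = 0.058∠-21.7° A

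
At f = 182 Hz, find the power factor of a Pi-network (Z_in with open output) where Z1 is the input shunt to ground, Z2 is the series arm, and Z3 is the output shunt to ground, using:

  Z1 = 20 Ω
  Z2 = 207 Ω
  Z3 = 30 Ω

Step 1 — Angular frequency: ω = 2π·f = 2π·182 = 1144 rad/s.
Step 2 — Component impedances:
  Z1: Z = R = 20 Ω
  Z2: Z = R = 207 Ω
  Z3: Z = R = 30 Ω
Step 3 — With open output, the series arm Z2 and the output shunt Z3 appear in series to ground: Z2 + Z3 = 237 Ω.
Step 4 — Parallel with input shunt Z1: Z_in = Z1 || (Z2 + Z3) = 18.44 Ω = 18.44∠0.0° Ω.
Step 5 — Power factor: PF = cos(φ) = Re(Z)/|Z| = 18.44/18.44 = 1.
Step 6 — Type: Im(Z) = 0 ⇒ unity (phase φ = 0.0°).

PF = 1 (unity, φ = 0.0°)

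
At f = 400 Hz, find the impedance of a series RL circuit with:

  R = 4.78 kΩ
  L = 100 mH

Step 1 — Angular frequency: ω = 2π·f = 2π·400 = 2513 rad/s.
Step 2 — Component impedances:
  R: Z = R = 4780 Ω
  L: Z = jωL = j·2513·0.1 = 0 + j251.3 Ω
Step 3 — Series combination: Z_total = R + L = 4780 + j251.3 Ω = 4787∠3.0° Ω.

Z = 4780 + j251.3 Ω = 4787∠3.0° Ω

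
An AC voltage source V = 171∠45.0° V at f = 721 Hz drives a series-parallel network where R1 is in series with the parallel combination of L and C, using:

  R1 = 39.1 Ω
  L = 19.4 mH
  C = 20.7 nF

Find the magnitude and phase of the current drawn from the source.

Step 1 — Angular frequency: ω = 2π·f = 2π·721 = 4530 rad/s.
Step 2 — Component impedances:
  R1: Z = R = 39.1 Ω
  L: Z = jωL = j·4530·0.0194 = 0 + j87.89 Ω
  C: Z = 1/(jωC) = -j/(ω·C) = 0 - j1.066e+04 Ω
Step 3 — Parallel branch: L || C = 1/(1/L + 1/C) = 0 + j88.62 Ω.
Step 4 — Series with R1: Z_total = R1 + (L || C) = 39.1 + j88.62 Ω = 96.86∠66.2° Ω.
Step 5 — Source phasor: V = 171∠45.0° V = 120.9 + j120.9 V.
Step 6 — Ohm's law: I = V / Z_total = (120.9 + j120.9) / (39.1 + j88.62) = 1.646 - j0.6382 A.
Step 7 — Convert to polar: |I| = 1.765 A, ∠I = -21.2°.

I = 1.765∠-21.2° A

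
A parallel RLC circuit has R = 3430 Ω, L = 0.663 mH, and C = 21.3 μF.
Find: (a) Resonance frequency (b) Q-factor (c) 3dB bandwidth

Step 1 — Resonance: ω₀ = 1/√(LC) = 1/√(0.000663·2.13e-05) = 8415 rad/s.
Step 2 — f₀ = ω₀/(2π) = 1339 Hz.
Step 3 — Parallel Q: Q = R/(ω₀L) = 3430/(8415·0.000663) = 614.8.
Step 4 — Bandwidth: Δω = ω₀/Q = 13.69 rad/s; BW = Δω/(2π) = 2.178 Hz.

(a) f₀ = 1339 Hz  (b) Q = 614.8  (c) BW = 2.178 Hz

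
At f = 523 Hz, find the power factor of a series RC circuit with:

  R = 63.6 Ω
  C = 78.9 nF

Step 1 — Angular frequency: ω = 2π·f = 2π·523 = 3286 rad/s.
Step 2 — Component impedances:
  R: Z = R = 63.6 Ω
  C: Z = 1/(jωC) = -j/(ω·C) = 0 - j3857 Ω
Step 3 — Series combination: Z_total = R + C = 63.6 - j3857 Ω = 3857∠-89.1° Ω.
Step 4 — Power factor: PF = cos(φ) = Re(Z)/|Z| = 63.6/3857 = 0.01649.
Step 5 — Type: Im(Z) = -3857 ⇒ leading (phase φ = -89.1°).

PF = 0.01649 (leading, φ = -89.1°)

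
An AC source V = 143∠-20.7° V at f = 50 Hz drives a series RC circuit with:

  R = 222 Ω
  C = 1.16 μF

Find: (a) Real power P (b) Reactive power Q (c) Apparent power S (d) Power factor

Step 1 — Angular frequency: ω = 2π·f = 2π·50 = 314.2 rad/s.
Step 2 — Component impedances:
  R: Z = R = 222 Ω
  C: Z = 1/(jωC) = -j/(ω·C) = 0 - j2744 Ω
Step 3 — Series combination: Z_total = R + C = 222 - j2744 Ω = 2753∠-85.4° Ω.
Step 4 — Source phasor: V = 143∠-20.7° V = 133.8 - j50.55 V.
Step 5 — Current: I = V / Z = 0.02222 + j0.04695 A = 0.05194∠64.7° A.
Step 6 — Complex power: S = V·I* = 0.599 - j7.404 VA.
Step 7 — Real power: P = Re(S) = 0.599 W.
Step 8 — Reactive power: Q = Im(S) = -7.404 VAR.
Step 9 — Apparent power: |S| = 7.428 VA.
Step 10 — Power factor: PF = P/|S| = 0.08064 (leading).

(a) P = 0.599 W  (b) Q = -7.404 VAR  (c) S = 7.428 VA  (d) PF = 0.08064 (leading)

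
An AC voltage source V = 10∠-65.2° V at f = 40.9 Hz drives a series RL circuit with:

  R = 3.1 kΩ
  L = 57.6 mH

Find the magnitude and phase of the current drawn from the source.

Step 1 — Angular frequency: ω = 2π·f = 2π·40.9 = 257 rad/s.
Step 2 — Component impedances:
  R: Z = R = 3100 Ω
  L: Z = jωL = j·257·0.0576 = 0 + j14.8 Ω
Step 3 — Series combination: Z_total = R + L = 3100 + j14.8 Ω = 3100∠0.3° Ω.
Step 4 — Source phasor: V = 10∠-65.2° V = 4.195 - j9.078 V.
Step 5 — Ohm's law: I = V / Z_total = (4.195 - j9.078) / (3100 + j14.8) = 0.001339 - j0.002935 A.
Step 6 — Convert to polar: |I| = 0.003226 A, ∠I = -65.5°.

I = 0.003226∠-65.5° A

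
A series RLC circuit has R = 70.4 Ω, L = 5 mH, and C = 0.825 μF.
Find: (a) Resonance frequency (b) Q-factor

Step 1 — Resonance condition Im(Z)=0 gives ω₀ = 1/√(LC).
Step 2 — ω₀ = 1/√(0.005·8.25e-07) = 1.557e+04 rad/s.
Step 3 — f₀ = ω₀/(2π) = 2478 Hz.
Step 4 — Series Q: Q = ω₀L/R = 1.557e+04·0.005/70.4 = 1.106.

(a) f₀ = 2478 Hz  (b) Q = 1.106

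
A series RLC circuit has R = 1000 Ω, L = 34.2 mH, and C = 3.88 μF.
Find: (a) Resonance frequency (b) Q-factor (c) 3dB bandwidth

Step 1 — Resonance condition Im(Z)=0 gives ω₀ = 1/√(LC).
Step 2 — ω₀ = 1/√(0.0342·3.88e-06) = 2745 rad/s.
Step 3 — f₀ = ω₀/(2π) = 436.9 Hz.
Step 4 — Series Q: Q = ω₀L/R = 2745·0.0342/1000 = 0.09389.
Step 5 — 3dB bandwidth: Δω = ω₀/Q = 2.924e+04 rad/s; BW = Δω/(2π) = 4654 Hz.

(a) f₀ = 436.9 Hz  (b) Q = 0.09389  (c) BW = 4654 Hz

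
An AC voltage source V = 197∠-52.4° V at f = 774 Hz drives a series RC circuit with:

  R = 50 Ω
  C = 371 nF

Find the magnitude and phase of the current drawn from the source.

Step 1 — Angular frequency: ω = 2π·f = 2π·774 = 4863 rad/s.
Step 2 — Component impedances:
  R: Z = R = 50 Ω
  C: Z = 1/(jωC) = -j/(ω·C) = 0 - j554.2 Ω
Step 3 — Series combination: Z_total = R + C = 50 - j554.2 Ω = 556.5∠-84.8° Ω.
Step 4 — Source phasor: V = 197∠-52.4° V = 120.2 - j156.1 V.
Step 5 — Ohm's law: I = V / Z_total = (120.2 - j156.1) / (50 - j554.2) = 0.2987 + j0.1899 A.
Step 6 — Convert to polar: |I| = 0.354 A, ∠I = 32.4°.

I = 0.354∠32.4° A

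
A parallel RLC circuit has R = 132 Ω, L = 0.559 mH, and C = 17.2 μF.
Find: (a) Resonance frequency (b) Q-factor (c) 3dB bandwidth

Step 1 — Resonance: ω₀ = 1/√(LC) = 1/√(0.000559·1.72e-05) = 1.02e+04 rad/s.
Step 2 — f₀ = ω₀/(2π) = 1623 Hz.
Step 3 — Parallel Q: Q = R/(ω₀L) = 132/(1.02e+04·0.000559) = 23.15.
Step 4 — Bandwidth: Δω = ω₀/Q = 440.5 rad/s; BW = Δω/(2π) = 70.1 Hz.

(a) f₀ = 1623 Hz  (b) Q = 23.15  (c) BW = 70.1 Hz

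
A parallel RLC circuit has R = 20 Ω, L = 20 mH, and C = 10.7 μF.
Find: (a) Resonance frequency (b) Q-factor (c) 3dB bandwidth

Step 1 — Resonance: ω₀ = 1/√(LC) = 1/√(0.02·1.07e-05) = 2162 rad/s.
Step 2 — f₀ = ω₀/(2π) = 344 Hz.
Step 3 — Parallel Q: Q = R/(ω₀L) = 20/(2162·0.02) = 0.4626.
Step 4 — Bandwidth: Δω = ω₀/Q = 4673 rad/s; BW = Δω/(2π) = 743.7 Hz.

(a) f₀ = 344 Hz  (b) Q = 0.4626  (c) BW = 743.7 Hz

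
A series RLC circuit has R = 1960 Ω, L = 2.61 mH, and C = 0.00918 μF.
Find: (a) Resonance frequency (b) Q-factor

Step 1 — Resonance condition Im(Z)=0 gives ω₀ = 1/√(LC).
Step 2 — ω₀ = 1/√(0.00261·9.18e-09) = 2.043e+05 rad/s.
Step 3 — f₀ = ω₀/(2π) = 3.251e+04 Hz.
Step 4 — Series Q: Q = ω₀L/R = 2.043e+05·0.00261/1960 = 0.272.

(a) f₀ = 3.251e+04 Hz  (b) Q = 0.272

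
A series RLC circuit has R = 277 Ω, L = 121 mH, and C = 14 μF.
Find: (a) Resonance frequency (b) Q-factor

Step 1 — Resonance condition Im(Z)=0 gives ω₀ = 1/√(LC).
Step 2 — ω₀ = 1/√(0.121·1.4e-05) = 768.3 rad/s.
Step 3 — f₀ = ω₀/(2π) = 122.3 Hz.
Step 4 — Series Q: Q = ω₀L/R = 768.3·0.121/277 = 0.3356.

(a) f₀ = 122.3 Hz  (b) Q = 0.3356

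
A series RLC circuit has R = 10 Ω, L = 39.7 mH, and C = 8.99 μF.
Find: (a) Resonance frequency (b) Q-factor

Step 1 — Resonance condition Im(Z)=0 gives ω₀ = 1/√(LC).
Step 2 — ω₀ = 1/√(0.0397·8.99e-06) = 1674 rad/s.
Step 3 — f₀ = ω₀/(2π) = 266.4 Hz.
Step 4 — Series Q: Q = ω₀L/R = 1674·0.0397/10 = 6.645.

(a) f₀ = 266.4 Hz  (b) Q = 6.645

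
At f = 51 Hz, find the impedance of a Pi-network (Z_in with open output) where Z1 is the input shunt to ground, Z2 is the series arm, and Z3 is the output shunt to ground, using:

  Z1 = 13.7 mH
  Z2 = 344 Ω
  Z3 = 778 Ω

Step 1 — Angular frequency: ω = 2π·f = 2π·51 = 320.4 rad/s.
Step 2 — Component impedances:
  Z1: Z = jωL = j·320.4·0.0137 = 0 + j4.39 Ω
  Z2: Z = R = 344 Ω
  Z3: Z = R = 778 Ω
Step 3 — With open output, the series arm Z2 and the output shunt Z3 appear in series to ground: Z2 + Z3 = 1122 Ω.
Step 4 — Parallel with input shunt Z1: Z_in = Z1 || (Z2 + Z3) = 0.01718 + j4.39 Ω = 4.39∠89.8° Ω.

Z = 0.01718 + j4.39 Ω = 4.39∠89.8° Ω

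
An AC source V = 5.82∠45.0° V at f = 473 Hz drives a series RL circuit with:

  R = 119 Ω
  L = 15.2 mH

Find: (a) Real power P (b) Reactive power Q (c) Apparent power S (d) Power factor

Step 1 — Angular frequency: ω = 2π·f = 2π·473 = 2972 rad/s.
Step 2 — Component impedances:
  R: Z = R = 119 Ω
  L: Z = jωL = j·2972·0.0152 = 0 + j45.17 Ω
Step 3 — Series combination: Z_total = R + L = 119 + j45.17 Ω = 127.3∠20.8° Ω.
Step 4 — Source phasor: V = 5.82∠45.0° V = 4.115 + j4.115 V.
Step 5 — Current: I = V / Z = 0.0417 + j0.01875 A = 0.04572∠24.2° A.
Step 6 — Complex power: S = V·I* = 0.2488 + j0.09444 VA.
Step 7 — Real power: P = Re(S) = 0.2488 W.
Step 8 — Reactive power: Q = Im(S) = 0.09444 VAR.
Step 9 — Apparent power: |S| = 0.2661 VA.
Step 10 — Power factor: PF = P/|S| = 0.9349 (lagging).

(a) P = 0.2488 W  (b) Q = 0.09444 VAR  (c) S = 0.2661 VA  (d) PF = 0.9349 (lagging)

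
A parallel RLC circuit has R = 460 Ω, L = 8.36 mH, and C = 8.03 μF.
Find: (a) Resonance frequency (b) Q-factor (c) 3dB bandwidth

Step 1 — Resonance: ω₀ = 1/√(LC) = 1/√(0.00836·8.03e-06) = 3860 rad/s.
Step 2 — f₀ = ω₀/(2π) = 614.3 Hz.
Step 3 — Parallel Q: Q = R/(ω₀L) = 460/(3860·0.00836) = 14.26.
Step 4 — Bandwidth: Δω = ω₀/Q = 270.7 rad/s; BW = Δω/(2π) = 43.09 Hz.

(a) f₀ = 614.3 Hz  (b) Q = 14.26  (c) BW = 43.09 Hz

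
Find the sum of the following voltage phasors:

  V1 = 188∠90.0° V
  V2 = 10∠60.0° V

Step 1 — Convert each phasor to rectangular form:
  V1 = 188·(cos(90.0°) + j·sin(90.0°)) = 0 + j188 V
  V2 = 10·(cos(60.0°) + j·sin(60.0°)) = 5 + j8.66 V
Step 2 — Sum components: V_total = 5 + j196.7 V.
Step 3 — Convert to polar: |V_total| = 196.7 V, ∠V_total = 88.5°.

V_total = 196.7∠88.5° V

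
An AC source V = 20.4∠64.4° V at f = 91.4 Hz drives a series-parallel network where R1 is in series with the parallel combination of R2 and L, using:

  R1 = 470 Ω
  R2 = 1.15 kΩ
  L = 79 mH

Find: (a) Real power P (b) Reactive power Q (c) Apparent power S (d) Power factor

Step 1 — Angular frequency: ω = 2π·f = 2π·91.4 = 574.3 rad/s.
Step 2 — Component impedances:
  R1: Z = R = 470 Ω
  R2: Z = R = 1150 Ω
  L: Z = jωL = j·574.3·0.079 = 0 + j45.37 Ω
Step 3 — Parallel branch: R2 || L = 1/(1/R2 + 1/L) = 1.787 + j45.3 Ω.
Step 4 — Series with R1: Z_total = R1 + (R2 || L) = 471.8 + j45.3 Ω = 474∠5.5° Ω.
Step 5 — Source phasor: V = 20.4∠64.4° V = 8.815 + j18.4 V.
Step 6 — Current: I = V / Z = 0.02222 + j0.03686 A = 0.04304∠58.9° A.
Step 7 — Complex power: S = V·I* = 0.874 + j0.08392 VA.
Step 8 — Real power: P = Re(S) = 0.874 W.
Step 9 — Reactive power: Q = Im(S) = 0.08392 VAR.
Step 10 — Apparent power: |S| = 0.8781 VA.
Step 11 — Power factor: PF = P/|S| = 0.9954 (lagging).

(a) P = 0.874 W  (b) Q = 0.08392 VAR  (c) S = 0.8781 VA  (d) PF = 0.9954 (lagging)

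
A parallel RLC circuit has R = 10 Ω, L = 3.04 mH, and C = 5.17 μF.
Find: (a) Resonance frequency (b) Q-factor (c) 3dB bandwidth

Step 1 — Resonance: ω₀ = 1/√(LC) = 1/√(0.00304·5.17e-06) = 7977 rad/s.
Step 2 — f₀ = ω₀/(2π) = 1270 Hz.
Step 3 — Parallel Q: Q = R/(ω₀L) = 10/(7977·0.00304) = 0.4124.
Step 4 — Bandwidth: Δω = ω₀/Q = 1.934e+04 rad/s; BW = Δω/(2π) = 3078 Hz.

(a) f₀ = 1270 Hz  (b) Q = 0.4124  (c) BW = 3078 Hz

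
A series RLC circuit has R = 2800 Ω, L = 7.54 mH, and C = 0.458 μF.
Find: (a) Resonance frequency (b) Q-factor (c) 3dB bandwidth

Step 1 — Resonance: ω₀ = 1/√(LC) = 1/√(0.00754·4.58e-07) = 1.702e+04 rad/s.
Step 2 — f₀ = ω₀/(2π) = 2708 Hz.
Step 3 — Series Q: Q = ω₀L/R = 1.702e+04·0.00754/2800 = 0.04582.
Step 4 — Bandwidth: Δω = ω₀/Q = 3.714e+05 rad/s; BW = Δω/(2π) = 5.91e+04 Hz.

(a) f₀ = 2708 Hz  (b) Q = 0.04582  (c) BW = 5.91e+04 Hz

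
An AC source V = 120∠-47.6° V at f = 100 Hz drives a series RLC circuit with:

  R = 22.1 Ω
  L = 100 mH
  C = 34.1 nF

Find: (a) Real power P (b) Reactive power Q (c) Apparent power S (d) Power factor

Step 1 — Angular frequency: ω = 2π·f = 2π·100 = 628.3 rad/s.
Step 2 — Component impedances:
  R: Z = R = 22.1 Ω
  L: Z = jωL = j·628.3·0.1 = 0 + j62.83 Ω
  C: Z = 1/(jωC) = -j/(ω·C) = 0 - j4.667e+04 Ω
Step 3 — Series combination: Z_total = R + L + C = 22.1 - j4.661e+04 Ω = 4.661e+04∠-90.0° Ω.
Step 4 — Source phasor: V = 120∠-47.6° V = 80.92 - j88.61 V.
Step 5 — Current: I = V / Z = 0.001902 + j0.001735 A = 0.002575∠42.4° A.
Step 6 — Complex power: S = V·I* = 0.0001465 - j0.3089 VA.
Step 7 — Real power: P = Re(S) = 0.0001465 W.
Step 8 — Reactive power: Q = Im(S) = -0.3089 VAR.
Step 9 — Apparent power: |S| = 0.3089 VA.
Step 10 — Power factor: PF = P/|S| = 0.0004741 (leading).

(a) P = 0.0001465 W  (b) Q = -0.3089 VAR  (c) S = 0.3089 VA  (d) PF = 0.0004741 (leading)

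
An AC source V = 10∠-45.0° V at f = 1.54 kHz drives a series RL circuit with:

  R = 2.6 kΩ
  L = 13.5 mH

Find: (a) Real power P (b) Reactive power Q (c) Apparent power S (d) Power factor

Step 1 — Angular frequency: ω = 2π·f = 2π·1540 = 9676 rad/s.
Step 2 — Component impedances:
  R: Z = R = 2600 Ω
  L: Z = jωL = j·9676·0.0135 = 0 + j130.6 Ω
Step 3 — Series combination: Z_total = R + L = 2600 + j130.6 Ω = 2603∠2.9° Ω.
Step 4 — Source phasor: V = 10∠-45.0° V = 7.071 - j7.071 V.
Step 5 — Current: I = V / Z = 0.002576 - j0.002849 A = 0.003841∠-47.9° A.
Step 6 — Complex power: S = V·I* = 0.03836 + j0.001927 VA.
Step 7 — Real power: P = Re(S) = 0.03836 W.
Step 8 — Reactive power: Q = Im(S) = 0.001927 VAR.
Step 9 — Apparent power: |S| = 0.03841 VA.
Step 10 — Power factor: PF = P/|S| = 0.9987 (lagging).

(a) P = 0.03836 W  (b) Q = 0.001927 VAR  (c) S = 0.03841 VA  (d) PF = 0.9987 (lagging)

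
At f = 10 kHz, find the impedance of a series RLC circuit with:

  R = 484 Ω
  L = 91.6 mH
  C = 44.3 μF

Step 1 — Angular frequency: ω = 2π·f = 2π·1e+04 = 6.283e+04 rad/s.
Step 2 — Component impedances:
  R: Z = R = 484 Ω
  L: Z = jωL = j·6.283e+04·0.0916 = 0 + j5755 Ω
  C: Z = 1/(jωC) = -j/(ω·C) = 0 - j0.3593 Ω
Step 3 — Series combination: Z_total = R + L + C = 484 + j5755 Ω = 5775∠85.2° Ω.

Z = 484 + j5755 Ω = 5775∠85.2° Ω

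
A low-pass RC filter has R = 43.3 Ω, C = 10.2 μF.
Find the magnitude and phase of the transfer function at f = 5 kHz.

Step 1 — Angular frequency: ω = 2π·5000 = 3.142e+04 rad/s.
Step 2 — Transfer function: H(jω) = 1/(1 + jωRC).
Step 3 — Denominator: 1 + jωRC = 1 + j·3.142e+04·43.3·1.02e-05 = 1 + j13.88.
Step 4 — H = 0.005167 - j0.0717.
Step 5 — Magnitude: |H| = 0.07188 (-22.9 dB); phase: φ = -85.9°.

|H| = 0.07188 (-22.9 dB), φ = -85.9°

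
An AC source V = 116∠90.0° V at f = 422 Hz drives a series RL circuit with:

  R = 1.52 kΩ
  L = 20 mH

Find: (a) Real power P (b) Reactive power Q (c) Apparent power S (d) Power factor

Step 1 — Angular frequency: ω = 2π·f = 2π·422 = 2652 rad/s.
Step 2 — Component impedances:
  R: Z = R = 1520 Ω
  L: Z = jωL = j·2652·0.02 = 0 + j53.03 Ω
Step 3 — Series combination: Z_total = R + L = 1520 + j53.03 Ω = 1521∠2.0° Ω.
Step 4 — Source phasor: V = 116∠90.0° V = 0 + j116 V.
Step 5 — Current: I = V / Z = 0.002659 + j0.07622 A = 0.07627∠88.0° A.
Step 6 — Complex power: S = V·I* = 8.842 + j0.3085 VA.
Step 7 — Real power: P = Re(S) = 8.842 W.
Step 8 — Reactive power: Q = Im(S) = 0.3085 VAR.
Step 9 — Apparent power: |S| = 8.847 VA.
Step 10 — Power factor: PF = P/|S| = 0.9994 (lagging).

(a) P = 8.842 W  (b) Q = 0.3085 VAR  (c) S = 8.847 VA  (d) PF = 0.9994 (lagging)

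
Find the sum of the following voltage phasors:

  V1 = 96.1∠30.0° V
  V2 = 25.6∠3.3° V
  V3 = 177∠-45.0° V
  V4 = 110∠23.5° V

Step 1 — Convert each phasor to rectangular form:
  V1 = 96.1·(cos(30.0°) + j·sin(30.0°)) = 83.23 + j48.05 V
  V2 = 25.6·(cos(3.3°) + j·sin(3.3°)) = 25.56 + j1.474 V
  V3 = 177·(cos(-45.0°) + j·sin(-45.0°)) = 125.2 - j125.2 V
  V4 = 110·(cos(23.5°) + j·sin(23.5°)) = 100.9 + j43.86 V
Step 2 — Sum components: V_total = 334.8 - j31.77 V.
Step 3 — Convert to polar: |V_total| = 336.3 V, ∠V_total = -5.4°.

V_total = 336.3∠-5.4° V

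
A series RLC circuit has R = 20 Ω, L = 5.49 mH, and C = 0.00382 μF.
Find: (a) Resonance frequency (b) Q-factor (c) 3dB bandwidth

Step 1 — Resonance: ω₀ = 1/√(LC) = 1/√(0.00549·3.82e-09) = 2.184e+05 rad/s.
Step 2 — f₀ = ω₀/(2π) = 3.475e+04 Hz.
Step 3 — Series Q: Q = ω₀L/R = 2.184e+05·0.00549/20 = 59.94.
Step 4 — Bandwidth: Δω = ω₀/Q = 3643 rad/s; BW = Δω/(2π) = 579.8 Hz.

(a) f₀ = 3.475e+04 Hz  (b) Q = 59.94  (c) BW = 579.8 Hz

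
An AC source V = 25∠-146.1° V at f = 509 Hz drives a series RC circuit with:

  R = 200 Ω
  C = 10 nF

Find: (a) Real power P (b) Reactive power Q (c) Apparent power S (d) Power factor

Step 1 — Angular frequency: ω = 2π·f = 2π·509 = 3198 rad/s.
Step 2 — Component impedances:
  R: Z = R = 200 Ω
  C: Z = 1/(jωC) = -j/(ω·C) = 0 - j3.127e+04 Ω
Step 3 — Series combination: Z_total = R + C = 200 - j3.127e+04 Ω = 3.127e+04∠-89.6° Ω.
Step 4 — Source phasor: V = 25∠-146.1° V = -20.75 - j13.94 V.
Step 5 — Current: I = V / Z = 0.0004417 - j0.0006664 A = 0.0007995∠-56.5° A.
Step 6 — Complex power: S = V·I* = 0.0001278 - j0.01999 VA.
Step 7 — Real power: P = Re(S) = 0.0001278 W.
Step 8 — Reactive power: Q = Im(S) = -0.01999 VAR.
Step 9 — Apparent power: |S| = 0.01999 VA.
Step 10 — Power factor: PF = P/|S| = 0.006396 (leading).

(a) P = 0.0001278 W  (b) Q = -0.01999 VAR  (c) S = 0.01999 VA  (d) PF = 0.006396 (leading)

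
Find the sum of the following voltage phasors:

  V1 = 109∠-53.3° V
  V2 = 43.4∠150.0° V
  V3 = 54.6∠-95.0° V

Step 1 — Convert each phasor to rectangular form:
  V1 = 109·(cos(-53.3°) + j·sin(-53.3°)) = 65.14 - j87.39 V
  V2 = 43.4·(cos(150.0°) + j·sin(150.0°)) = -37.59 + j21.7 V
  V3 = 54.6·(cos(-95.0°) + j·sin(-95.0°)) = -4.759 - j54.39 V
Step 2 — Sum components: V_total = 22.8 - j120.1 V.
Step 3 — Convert to polar: |V_total| = 122.2 V, ∠V_total = -79.3°.

V_total = 122.2∠-79.3° V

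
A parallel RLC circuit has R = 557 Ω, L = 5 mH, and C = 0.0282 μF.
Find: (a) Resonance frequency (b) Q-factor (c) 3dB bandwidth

Step 1 — Resonance: ω₀ = 1/√(LC) = 1/√(0.005·2.82e-08) = 8.422e+04 rad/s.
Step 2 — f₀ = ω₀/(2π) = 1.34e+04 Hz.
Step 3 — Parallel Q: Q = R/(ω₀L) = 557/(8.422e+04·0.005) = 1.323.
Step 4 — Bandwidth: Δω = ω₀/Q = 6.366e+04 rad/s; BW = Δω/(2π) = 1.013e+04 Hz.

(a) f₀ = 1.34e+04 Hz  (b) Q = 1.323  (c) BW = 1.013e+04 Hz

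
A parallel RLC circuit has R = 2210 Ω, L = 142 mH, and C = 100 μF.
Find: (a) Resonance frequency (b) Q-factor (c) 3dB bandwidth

Step 1 — Resonance: ω₀ = 1/√(LC) = 1/√(0.142·0.0001) = 265.4 rad/s.
Step 2 — f₀ = ω₀/(2π) = 42.24 Hz.
Step 3 — Parallel Q: Q = R/(ω₀L) = 2210/(265.4·0.142) = 58.65.
Step 4 — Bandwidth: Δω = ω₀/Q = 4.525 rad/s; BW = Δω/(2π) = 0.7202 Hz.

(a) f₀ = 42.24 Hz  (b) Q = 58.65  (c) BW = 0.7202 Hz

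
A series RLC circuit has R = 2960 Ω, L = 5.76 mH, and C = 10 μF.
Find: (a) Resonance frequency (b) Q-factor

Step 1 — Resonance condition Im(Z)=0 gives ω₀ = 1/√(LC).
Step 2 — ω₀ = 1/√(0.00576·1e-05) = 4167 rad/s.
Step 3 — f₀ = ω₀/(2π) = 663.1 Hz.
Step 4 — Series Q: Q = ω₀L/R = 4167·0.00576/2960 = 0.008108.

(a) f₀ = 663.1 Hz  (b) Q = 0.008108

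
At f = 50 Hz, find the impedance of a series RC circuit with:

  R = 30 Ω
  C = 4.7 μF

Step 1 — Angular frequency: ω = 2π·f = 2π·50 = 314.2 rad/s.
Step 2 — Component impedances:
  R: Z = R = 30 Ω
  C: Z = 1/(jωC) = -j/(ω·C) = 0 - j677.3 Ω
Step 3 — Series combination: Z_total = R + C = 30 - j677.3 Ω = 677.9∠-87.5° Ω.

Z = 30 - j677.3 Ω = 677.9∠-87.5° Ω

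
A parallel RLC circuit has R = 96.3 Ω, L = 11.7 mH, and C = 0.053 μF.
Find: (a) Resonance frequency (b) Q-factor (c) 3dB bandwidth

Step 1 — Resonance: ω₀ = 1/√(LC) = 1/√(0.0117·5.3e-08) = 4.016e+04 rad/s.
Step 2 — f₀ = ω₀/(2π) = 6391 Hz.
Step 3 — Parallel Q: Q = R/(ω₀L) = 96.3/(4.016e+04·0.0117) = 0.205.
Step 4 — Bandwidth: Δω = ω₀/Q = 1.959e+05 rad/s; BW = Δω/(2π) = 3.118e+04 Hz.

(a) f₀ = 6391 Hz  (b) Q = 0.205  (c) BW = 3.118e+04 Hz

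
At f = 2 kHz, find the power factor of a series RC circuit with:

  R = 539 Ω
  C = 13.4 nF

Step 1 — Angular frequency: ω = 2π·f = 2π·2000 = 1.257e+04 rad/s.
Step 2 — Component impedances:
  R: Z = R = 539 Ω
  C: Z = 1/(jωC) = -j/(ω·C) = 0 - j5939 Ω
Step 3 — Series combination: Z_total = R + C = 539 - j5939 Ω = 5963∠-84.8° Ω.
Step 4 — Power factor: PF = cos(φ) = Re(Z)/|Z| = 539/5963 = 0.09039.
Step 5 — Type: Im(Z) = -5939 ⇒ leading (phase φ = -84.8°).

PF = 0.09039 (leading, φ = -84.8°)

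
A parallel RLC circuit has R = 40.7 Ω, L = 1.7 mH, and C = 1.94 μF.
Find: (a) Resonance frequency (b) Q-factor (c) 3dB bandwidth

Step 1 — Resonance: ω₀ = 1/√(LC) = 1/√(0.0017·1.94e-06) = 1.741e+04 rad/s.
Step 2 — f₀ = ω₀/(2π) = 2771 Hz.
Step 3 — Parallel Q: Q = R/(ω₀L) = 40.7/(1.741e+04·0.0017) = 1.375.
Step 4 — Bandwidth: Δω = ω₀/Q = 1.266e+04 rad/s; BW = Δω/(2π) = 2016 Hz.

(a) f₀ = 2771 Hz  (b) Q = 1.375  (c) BW = 2016 Hz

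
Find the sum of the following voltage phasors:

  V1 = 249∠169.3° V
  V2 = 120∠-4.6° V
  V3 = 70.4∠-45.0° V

Step 1 — Convert each phasor to rectangular form:
  V1 = 249·(cos(169.3°) + j·sin(169.3°)) = -244.7 + j46.23 V
  V2 = 120·(cos(-4.6°) + j·sin(-4.6°)) = 119.6 - j9.624 V
  V3 = 70.4·(cos(-45.0°) + j·sin(-45.0°)) = 49.78 - j49.78 V
Step 2 — Sum components: V_total = -75.28 - j13.17 V.
Step 3 — Convert to polar: |V_total| = 76.42 V, ∠V_total = -170.1°.

V_total = 76.42∠-170.1° V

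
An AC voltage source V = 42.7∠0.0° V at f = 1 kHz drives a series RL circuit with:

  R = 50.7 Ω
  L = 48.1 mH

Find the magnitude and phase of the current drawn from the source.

Step 1 — Angular frequency: ω = 2π·f = 2π·1000 = 6283 rad/s.
Step 2 — Component impedances:
  R: Z = R = 50.7 Ω
  L: Z = jωL = j·6283·0.0481 = 0 + j302.2 Ω
Step 3 — Series combination: Z_total = R + L = 50.7 + j302.2 Ω = 306.4∠80.5° Ω.
Step 4 — Source phasor: V = 42.7∠0.0° V = 42.7 V.
Step 5 — Ohm's law: I = V / Z_total = (42.7) / (50.7 + j302.2) = 0.02305 - j0.1374 A.
Step 6 — Convert to polar: |I| = 0.1393 A, ∠I = -80.5°.

I = 0.1393∠-80.5° A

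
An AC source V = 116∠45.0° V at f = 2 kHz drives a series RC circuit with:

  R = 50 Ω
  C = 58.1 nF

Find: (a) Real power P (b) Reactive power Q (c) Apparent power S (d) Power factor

Step 1 — Angular frequency: ω = 2π·f = 2π·2000 = 1.257e+04 rad/s.
Step 2 — Component impedances:
  R: Z = R = 50 Ω
  C: Z = 1/(jωC) = -j/(ω·C) = 0 - j1370 Ω
Step 3 — Series combination: Z_total = R + C = 50 - j1370 Ω = 1371∠-87.9° Ω.
Step 4 — Source phasor: V = 116∠45.0° V = 82.02 + j82.02 V.
Step 5 — Current: I = V / Z = -0.05762 + j0.06199 A = 0.08464∠132.9° A.
Step 6 — Complex power: S = V·I* = 0.3582 - j9.811 VA.
Step 7 — Real power: P = Re(S) = 0.3582 W.
Step 8 — Reactive power: Q = Im(S) = -9.811 VAR.
Step 9 — Apparent power: |S| = 9.818 VA.
Step 10 — Power factor: PF = P/|S| = 0.03648 (leading).

(a) P = 0.3582 W  (b) Q = -9.811 VAR  (c) S = 9.818 VA  (d) PF = 0.03648 (leading)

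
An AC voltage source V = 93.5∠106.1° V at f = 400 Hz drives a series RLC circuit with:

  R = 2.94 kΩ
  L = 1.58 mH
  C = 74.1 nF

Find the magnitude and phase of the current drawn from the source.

Step 1 — Angular frequency: ω = 2π·f = 2π·400 = 2513 rad/s.
Step 2 — Component impedances:
  R: Z = R = 2940 Ω
  L: Z = jωL = j·2513·0.00158 = 0 + j3.971 Ω
  C: Z = 1/(jωC) = -j/(ω·C) = 0 - j5370 Ω
Step 3 — Series combination: Z_total = R + L + C = 2940 - j5366 Ω = 6118∠-61.3° Ω.
Step 4 — Source phasor: V = 93.5∠106.1° V = -25.93 + j89.83 V.
Step 5 — Ohm's law: I = V / Z_total = (-25.93 + j89.83) / (2940 - j5366) = -0.01491 + j0.003339 A.
Step 6 — Convert to polar: |I| = 0.01528 A, ∠I = 167.4°.

I = 0.01528∠167.4° A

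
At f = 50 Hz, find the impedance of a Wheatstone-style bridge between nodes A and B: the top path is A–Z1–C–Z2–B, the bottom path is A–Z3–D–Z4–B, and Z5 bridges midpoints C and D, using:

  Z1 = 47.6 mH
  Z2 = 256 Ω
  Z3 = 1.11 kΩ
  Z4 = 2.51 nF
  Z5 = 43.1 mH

Step 1 — Angular frequency: ω = 2π·f = 2π·50 = 314.2 rad/s.
Step 2 — Component impedances:
  Z1: Z = jωL = j·314.2·0.0476 = 0 + j14.95 Ω
  Z2: Z = R = 256 Ω
  Z3: Z = R = 1110 Ω
  Z4: Z = 1/(jωC) = -j/(ω·C) = 0 - j1.268e+06 Ω
  Z5: Z = jωL = j·314.2·0.0431 = 0 + j13.54 Ω
Step 3 — Bridge requires nodal analysis (the Z5 bridge couples midpoints C and D, so the two paths cannot be reduced to a simple series/parallel combination). Setting node B to ground and injecting 1 A at node A, the 3-node admittance system at A, C, D solves to V_A = Z_AB = 256.2 + j14.9 Ω = 256.6∠3.3° Ω.

Z = 256.2 + j14.9 Ω = 256.6∠3.3° Ω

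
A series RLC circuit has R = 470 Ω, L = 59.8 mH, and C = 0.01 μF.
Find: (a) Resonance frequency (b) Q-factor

Step 1 — Resonance condition Im(Z)=0 gives ω₀ = 1/√(LC).
Step 2 — ω₀ = 1/√(0.0598·1e-08) = 4.089e+04 rad/s.
Step 3 — f₀ = ω₀/(2π) = 6508 Hz.
Step 4 — Series Q: Q = ω₀L/R = 4.089e+04·0.0598/470 = 5.203.

(a) f₀ = 6508 Hz  (b) Q = 5.203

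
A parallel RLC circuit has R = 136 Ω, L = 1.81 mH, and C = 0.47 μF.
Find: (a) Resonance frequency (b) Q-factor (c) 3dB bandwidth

Step 1 — Resonance: ω₀ = 1/√(LC) = 1/√(0.00181·4.7e-07) = 3.429e+04 rad/s.
Step 2 — f₀ = ω₀/(2π) = 5457 Hz.
Step 3 — Parallel Q: Q = R/(ω₀L) = 136/(3.429e+04·0.00181) = 2.192.
Step 4 — Bandwidth: Δω = ω₀/Q = 1.564e+04 rad/s; BW = Δω/(2π) = 2490 Hz.

(a) f₀ = 5457 Hz  (b) Q = 2.192  (c) BW = 2490 Hz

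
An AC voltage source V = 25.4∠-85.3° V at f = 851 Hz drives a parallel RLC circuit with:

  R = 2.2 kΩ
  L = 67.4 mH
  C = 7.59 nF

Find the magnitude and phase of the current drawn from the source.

Step 1 — Angular frequency: ω = 2π·f = 2π·851 = 5347 rad/s.
Step 2 — Component impedances:
  R: Z = R = 2200 Ω
  L: Z = jωL = j·5347·0.0674 = 0 + j360.4 Ω
  C: Z = 1/(jωC) = -j/(ω·C) = 0 - j2.464e+04 Ω
Step 3 — Parallel combination: 1/Z_total = 1/R + 1/L + 1/C; Z_total = 59.17 + j355.9 Ω = 360.8∠80.6° Ω.
Step 4 — Source phasor: V = 25.4∠-85.3° V = 2.081 - j25.31 V.
Step 5 — Ohm's law: I = V / Z_total = (2.081 - j25.31) / (59.17 + j355.9) = -0.06827 - j0.0172 A.
Step 6 — Convert to polar: |I| = 0.0704 A, ∠I = -165.9°.

I = 0.0704∠-165.9° A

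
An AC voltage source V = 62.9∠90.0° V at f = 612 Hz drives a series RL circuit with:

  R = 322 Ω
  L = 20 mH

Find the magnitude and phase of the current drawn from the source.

Step 1 — Angular frequency: ω = 2π·f = 2π·612 = 3845 rad/s.
Step 2 — Component impedances:
  R: Z = R = 322 Ω
  L: Z = jωL = j·3845·0.02 = 0 + j76.91 Ω
Step 3 — Series combination: Z_total = R + L = 322 + j76.91 Ω = 331.1∠13.4° Ω.
Step 4 — Source phasor: V = 62.9∠90.0° V = 0 + j62.9 V.
Step 5 — Ohm's law: I = V / Z_total = (0 + j62.9) / (322 + j76.91) = 0.04414 + j0.1848 A.
Step 6 — Convert to polar: |I| = 0.19 A, ∠I = 76.6°.

I = 0.19∠76.6° A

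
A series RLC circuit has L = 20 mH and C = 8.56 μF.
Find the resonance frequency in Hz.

Step 1 — Resonance condition Im(Z)=0 gives ω₀ = 1/√(LC).
Step 2 — ω₀ = 1/√(0.02·8.56e-06) = 2417 rad/s.
Step 3 — f₀ = ω₀/(2π) = 384.7 Hz.

f₀ = 384.7 Hz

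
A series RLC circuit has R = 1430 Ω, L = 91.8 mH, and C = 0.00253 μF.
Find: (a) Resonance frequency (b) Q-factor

Step 1 — Resonance condition Im(Z)=0 gives ω₀ = 1/√(LC).
Step 2 — ω₀ = 1/√(0.0918·2.53e-09) = 6.562e+04 rad/s.
Step 3 — f₀ = ω₀/(2π) = 1.044e+04 Hz.
Step 4 — Series Q: Q = ω₀L/R = 6.562e+04·0.0918/1430 = 4.212.

(a) f₀ = 1.044e+04 Hz  (b) Q = 4.212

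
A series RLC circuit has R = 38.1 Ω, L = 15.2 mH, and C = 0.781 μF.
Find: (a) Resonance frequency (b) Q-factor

Step 1 — Resonance condition Im(Z)=0 gives ω₀ = 1/√(LC).
Step 2 — ω₀ = 1/√(0.0152·7.81e-07) = 9178 rad/s.
Step 3 — f₀ = ω₀/(2π) = 1461 Hz.
Step 4 — Series Q: Q = ω₀L/R = 9178·0.0152/38.1 = 3.662.

(a) f₀ = 1461 Hz  (b) Q = 3.662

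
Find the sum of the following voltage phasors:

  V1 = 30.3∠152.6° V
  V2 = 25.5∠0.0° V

Step 1 — Convert each phasor to rectangular form:
  V1 = 30.3·(cos(152.6°) + j·sin(152.6°)) = -26.9 + j13.94 V
  V2 = 25.5·(cos(0.0°) + j·sin(0.0°)) = 25.5 V
Step 2 — Sum components: V_total = -1.401 + j13.94 V.
Step 3 — Convert to polar: |V_total| = 14.01 V, ∠V_total = 95.7°.

V_total = 14.01∠95.7° V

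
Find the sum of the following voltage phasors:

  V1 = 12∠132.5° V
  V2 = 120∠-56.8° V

Step 1 — Convert each phasor to rectangular form:
  V1 = 12·(cos(132.5°) + j·sin(132.5°)) = -8.107 + j8.847 V
  V2 = 120·(cos(-56.8°) + j·sin(-56.8°)) = 65.71 - j100.4 V
Step 2 — Sum components: V_total = 57.6 - j91.56 V.
Step 3 — Convert to polar: |V_total| = 108.2 V, ∠V_total = -57.8°.

V_total = 108.2∠-57.8° V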